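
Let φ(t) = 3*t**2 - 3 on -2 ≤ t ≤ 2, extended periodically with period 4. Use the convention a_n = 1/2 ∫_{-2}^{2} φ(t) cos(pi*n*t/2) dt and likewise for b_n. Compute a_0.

a_0 = 1/2 ∫_{-2}^{2} φ(t) dt = 1/2 · (4) = 2.

2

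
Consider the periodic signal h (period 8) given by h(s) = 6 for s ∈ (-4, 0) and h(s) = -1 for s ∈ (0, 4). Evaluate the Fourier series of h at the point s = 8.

5/2

s = 8 differs from s = 0 by 1 full period(s), and the series is 8-periodic.
At s = 0 the one-sided limits are h(0^-) = 6 and h(0^+) = -1.
By Dirichlet's theorem the series converges to their average, [(6) + (-1)]/2 = 5/2.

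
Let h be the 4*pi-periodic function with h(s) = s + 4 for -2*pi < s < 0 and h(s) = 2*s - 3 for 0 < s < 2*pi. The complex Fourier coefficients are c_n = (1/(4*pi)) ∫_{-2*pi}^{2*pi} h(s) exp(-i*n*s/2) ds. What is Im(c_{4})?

Since h is real-valued, Im(c_{4}) = -(1/(4*pi)) ∫_{-2*pi}^{2*pi} h(s) sin(2*s) ds = -b_{4}/2.
Split the integral at the breakpoints.
Integrating by parts (boundary term plus one more integral), an antiderivative of (s + 4) sin(2*s) is -s*cos(2*s)/2 + sin(2*s)/4 - 2*cos(2*s); evaluating from -2*pi to 0: ∫_{-2*pi}^{0} (s + 4) sin(2*s) ds = (-2) - (-2 + pi) = -pi.
Integrating by parts (boundary term plus one more integral), an antiderivative of (2*s - 3) sin(2*s) is -s*cos(2*s) + sin(2*s)/2 + 3*cos(2*s)/2; evaluating from 0 to 2*pi: ∫_{0}^{2*pi} (2*s - 3) sin(2*s) ds = (3/2 - 2*pi) - (3/2) = -2*pi.
So ∫_{-2*pi}^{2*pi} h(s) sin(2*s) ds = -3*pi.
Hence Im(c_{4}) = (-1/(4*pi))·(-3*pi) = 3/4.

3/4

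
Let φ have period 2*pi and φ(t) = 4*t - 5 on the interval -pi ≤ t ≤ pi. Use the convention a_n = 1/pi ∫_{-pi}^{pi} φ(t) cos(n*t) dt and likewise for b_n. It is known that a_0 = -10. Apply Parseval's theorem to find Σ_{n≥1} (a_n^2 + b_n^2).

Parseval: a_0^2/2 + Σ_{n≥1} (a_n^2+b_n^2) = 1/pi ∫_{-pi}^{pi} φ(t)^2 dt = 50 + 32*pi**2/3.
Subtract a_0^2/2 = 50: Σ (a_n^2+b_n^2) = 32*pi**2/3.

32*pi**2/3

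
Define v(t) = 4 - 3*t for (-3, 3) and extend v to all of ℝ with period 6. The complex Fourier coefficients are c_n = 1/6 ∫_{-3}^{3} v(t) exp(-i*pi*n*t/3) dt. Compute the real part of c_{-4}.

0

Since v is real-valued, Re(c_{-4}) = 1/6 ∫_{-3}^{3} v(t) cos(-4*pi*t/3) dt = a_{4}/2.
Integrating by parts (boundary term plus one more integral), an antiderivative of (4 - 3*t) cos(-4*pi*t/3) is -9*t*sin(4*pi*t/3)/(4*pi) + 3*sin(4*pi*t/3)/pi - 27*cos(4*pi*t/3)/(16*pi**2); evaluating from -3 to 3: ∫_{-3}^{3} (4 - 3*t) cos(-4*pi*t/3) dt = (-27/(16*pi**2)) - (-27/(16*pi**2)) = 0.
Hence Re(c_{-4}) = (1/6)·(0) = 0.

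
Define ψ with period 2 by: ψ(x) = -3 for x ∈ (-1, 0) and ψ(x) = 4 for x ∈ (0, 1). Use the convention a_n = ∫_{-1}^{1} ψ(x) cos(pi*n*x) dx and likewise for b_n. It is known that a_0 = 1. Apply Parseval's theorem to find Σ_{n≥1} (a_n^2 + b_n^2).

Parseval: a_0^2/2 + Σ_{n≥1} (a_n^2+b_n^2) = ∫_{-1}^{1} ψ(x)^2 dx = 25.
Subtract a_0^2/2 = 1/2: Σ (a_n^2+b_n^2) = 49/2.

49/2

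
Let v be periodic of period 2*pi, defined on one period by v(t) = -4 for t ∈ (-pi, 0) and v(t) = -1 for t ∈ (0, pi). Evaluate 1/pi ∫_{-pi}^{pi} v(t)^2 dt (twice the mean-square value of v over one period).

1/pi ∫_{-pi}^{pi} v(t)^2 dt = 1/pi · (17*pi) = 17.

17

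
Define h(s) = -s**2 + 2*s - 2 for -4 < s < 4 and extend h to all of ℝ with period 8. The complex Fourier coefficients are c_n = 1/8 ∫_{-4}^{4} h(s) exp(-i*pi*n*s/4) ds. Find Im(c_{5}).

Since h is real-valued, Im(c_{5}) = -1/8 ∫_{-4}^{4} h(s) sin(5*pi*s/4) ds = -b_{5}/2.
Integrating by parts twice (tabular method), an antiderivative of (-s**2 + 2*s - 2) sin(5*pi*s/4) is 4*s**2*cos(5*pi*s/4)/(5*pi) - 32*s*sin(5*pi*s/4)/(25*pi**2) - 8*s*cos(5*pi*s/4)/(5*pi) + 32*sin(5*pi*s/4)/(25*pi**2) - 128*cos(5*pi*s/4)/(125*pi**3) + 8*cos(5*pi*s/4)/(5*pi); evaluating from -4 to 4: ∫_{-4}^{4} (-s**2 + 2*s - 2) sin(5*pi*s/4) ds = (-8/pi + 128/(125*pi**3)) - (8*(16 - 325*pi**2)/(125*pi**3)) = 64/(5*pi).
Hence Im(c_{5}) = (-1/8)·(64/(5*pi)) = -8/(5*pi).

-8/(5*pi)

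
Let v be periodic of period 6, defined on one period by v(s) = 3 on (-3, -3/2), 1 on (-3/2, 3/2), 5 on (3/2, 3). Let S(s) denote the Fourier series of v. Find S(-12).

s = -12 differs from s = 0 by -2 full period(s), and the series is 6-periodic.
v is continuous at s = 0 with value 1, so the series converges to 1 there.

1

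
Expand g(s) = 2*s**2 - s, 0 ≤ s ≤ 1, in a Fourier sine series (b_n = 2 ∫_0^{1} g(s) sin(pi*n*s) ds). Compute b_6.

-1/(3*pi)

b_6 = 2 ∫_0^{1} (2*s**2 - s) sin(6*pi*s) ds.
Integrating by parts twice (tabular method), an antiderivative of (2*s**2 - s) sin(6*pi*s) is -s**2*cos(6*pi*s)/(3*pi) + s*sin(6*pi*s)/(9*pi**2) + s*cos(6*pi*s)/(6*pi) - sin(6*pi*s)/(36*pi**2) + cos(6*pi*s)/(54*pi**3); evaluating from 0 to 1: ∫_{0}^{1} (2*s**2 - s) sin(6*pi*s) ds = ((1 - 9*pi**2)/(54*pi**3)) - (1/(54*pi**3)) = -1/(6*pi).
Hence b_6 = 2·(-1/(6*pi)) = -1/(3*pi).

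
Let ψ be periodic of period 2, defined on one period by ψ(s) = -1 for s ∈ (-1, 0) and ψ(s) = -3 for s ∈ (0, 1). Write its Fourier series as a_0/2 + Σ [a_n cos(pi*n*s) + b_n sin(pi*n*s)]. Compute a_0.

-4

a_0 = ∫_{-1}^{1} ψ(s) ds = -4.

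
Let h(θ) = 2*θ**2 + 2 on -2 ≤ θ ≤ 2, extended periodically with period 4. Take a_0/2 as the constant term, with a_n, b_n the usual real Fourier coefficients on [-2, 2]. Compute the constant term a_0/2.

a_0 = 1/2 ∫_{-2}^{2} h(θ) dθ = 1/2 · (56/3) = 28/3.
So the constant term a_0/2 = 14/3.

14/3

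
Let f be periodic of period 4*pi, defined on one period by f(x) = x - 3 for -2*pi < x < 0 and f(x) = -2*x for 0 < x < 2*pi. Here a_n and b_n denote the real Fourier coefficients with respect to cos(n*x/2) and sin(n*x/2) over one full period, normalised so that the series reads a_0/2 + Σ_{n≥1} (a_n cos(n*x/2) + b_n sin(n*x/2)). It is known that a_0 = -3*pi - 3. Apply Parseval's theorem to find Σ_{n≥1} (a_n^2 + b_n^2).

-3*pi + 9/2 + 13*pi**2/6

Parseval: a_0^2/2 + Σ_{n≥1} (a_n^2+b_n^2) = (1/(2*pi)) ∫_{-2*pi}^{2*pi} f(x)^2 dx = 9 + 6*pi + 20*pi**2/3.
Subtract a_0^2/2 = 9*(1 + pi)**2/2: Σ (a_n^2+b_n^2) = -3*pi + 9/2 + 13*pi**2/6.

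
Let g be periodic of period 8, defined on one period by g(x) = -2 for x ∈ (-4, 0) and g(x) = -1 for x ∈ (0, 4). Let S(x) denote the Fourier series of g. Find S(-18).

x = -18 differs from x = -2 by -2 full period(s), and the series is 8-periodic.
g is continuous at x = -2 with value -2, so the series converges to -2 there.

-2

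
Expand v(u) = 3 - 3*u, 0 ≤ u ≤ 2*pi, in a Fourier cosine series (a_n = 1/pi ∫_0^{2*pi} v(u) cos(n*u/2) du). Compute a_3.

a_3 = 1/pi ∫_0^{2*pi} (3 - 3*u) cos(3*u/2) du.
Integrating by parts (boundary term plus one more integral), an antiderivative of (3 - 3*u) cos(3*u/2) is -2*u*sin(3*u/2) + 2*sin(3*u/2) - 4*cos(3*u/2)/3; evaluating from 0 to 2*pi: ∫_{0}^{2*pi} (3 - 3*u) cos(3*u/2) du = (4/3) - (-4/3) = 8/3.
Hence a_3 = (1/pi)·(8/3) = 8/(3*pi).

8/(3*pi)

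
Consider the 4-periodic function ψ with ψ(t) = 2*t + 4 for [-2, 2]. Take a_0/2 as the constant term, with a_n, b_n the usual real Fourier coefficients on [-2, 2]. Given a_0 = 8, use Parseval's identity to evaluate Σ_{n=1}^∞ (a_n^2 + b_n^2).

32/3

Parseval: a_0^2/2 + Σ_{n≥1} (a_n^2+b_n^2) = 1/2 ∫_{-2}^{2} ψ(t)^2 dt = 128/3.
Subtract a_0^2/2 = 32: Σ (a_n^2+b_n^2) = 32/3.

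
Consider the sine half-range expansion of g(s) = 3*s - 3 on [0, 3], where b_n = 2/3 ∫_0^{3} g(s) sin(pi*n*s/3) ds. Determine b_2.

b_2 = 2/3 ∫_0^{3} (3*s - 3) sin(2*pi*s/3) ds.
Integrating by parts (boundary term plus one more integral), an antiderivative of (3*s - 3) sin(2*pi*s/3) is -9*s*cos(2*pi*s/3)/(2*pi) + 27*sin(2*pi*s/3)/(4*pi**2) + 9*cos(2*pi*s/3)/(2*pi); evaluating from 0 to 3: ∫_{0}^{3} (3*s - 3) sin(2*pi*s/3) ds = (-9/pi) - (9/(2*pi)) = -27/(2*pi).
Hence b_2 = (2/3)·(-27/(2*pi)) = -9/pi.

-9/pi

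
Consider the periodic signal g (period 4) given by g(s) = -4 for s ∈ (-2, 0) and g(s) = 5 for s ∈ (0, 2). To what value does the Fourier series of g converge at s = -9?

s = -9 differs from s = -1 by -2 full period(s), and the series is 4-periodic.
g is continuous at s = -1 with value -4, so the series converges to -4 there.

-4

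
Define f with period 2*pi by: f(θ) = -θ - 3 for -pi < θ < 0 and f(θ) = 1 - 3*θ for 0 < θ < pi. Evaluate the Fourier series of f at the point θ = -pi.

-pi - 1

At θ = -pi the one-sided limits are f(-pi^-) = 1 - 3*pi and f(-pi^+) = -3 + pi.
By Dirichlet's theorem the series converges to their average, [(1 - 3*pi) + (-3 + pi)]/2 = -pi - 1.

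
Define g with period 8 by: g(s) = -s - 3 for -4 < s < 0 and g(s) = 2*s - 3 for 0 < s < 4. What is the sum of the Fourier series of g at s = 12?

3

s = 12 differs from s = -4 by 2 full period(s), and the series is 8-periodic.
At s = -4 the one-sided limits are g(-4^-) = 5 and g(-4^+) = 1.
By Dirichlet's theorem the series converges to their average, [(5) + (1)]/2 = 3.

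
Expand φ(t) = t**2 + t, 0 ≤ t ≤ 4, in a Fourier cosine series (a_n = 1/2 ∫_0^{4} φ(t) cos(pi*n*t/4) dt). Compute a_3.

a_3 = 1/2 ∫_0^{4} (t**2 + t) cos(3*pi*t/4) dt.
Integrating by parts twice (tabular method), an antiderivative of (t**2 + t) cos(3*pi*t/4) is 4*t**2*sin(3*pi*t/4)/(3*pi) + 4*t*sin(3*pi*t/4)/(3*pi) + 32*t*cos(3*pi*t/4)/(9*pi**2) - 128*sin(3*pi*t/4)/(27*pi**3) + 16*cos(3*pi*t/4)/(9*pi**2); evaluating from 0 to 4: ∫_{0}^{4} (t**2 + t) cos(3*pi*t/4) dt = (-16/pi**2) - (16/(9*pi**2)) = -160/(9*pi**2).
Hence a_3 = (1/2)·(-160/(9*pi**2)) = -80/(9*pi**2).

-80/(9*pi**2)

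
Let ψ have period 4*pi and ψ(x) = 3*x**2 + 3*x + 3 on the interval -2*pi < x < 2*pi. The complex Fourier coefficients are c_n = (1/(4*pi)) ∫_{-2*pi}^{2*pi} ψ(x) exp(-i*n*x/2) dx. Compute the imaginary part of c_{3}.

-2

Since ψ is real-valued, Im(c_{3}) = -(1/(4*pi)) ∫_{-2*pi}^{2*pi} ψ(x) sin(3*x/2) dx = -b_{3}/2.
Integrating by parts twice (tabular method), an antiderivative of (3*x**2 + 3*x + 3) sin(3*x/2) is -2*x**2*cos(3*x/2) + 8*x*sin(3*x/2)/3 - 2*x*cos(3*x/2) + 4*sin(3*x/2)/3 - 2*cos(3*x/2)/9; evaluating from -2*pi to 2*pi: ∫_{-2*pi}^{2*pi} (3*x**2 + 3*x + 3) sin(3*x/2) dx = (2/9 + 4*pi + 8*pi**2) - (-4*pi + 2/9 + 8*pi**2) = 8*pi.
Hence Im(c_{3}) = (-1/(4*pi))·(8*pi) = -2.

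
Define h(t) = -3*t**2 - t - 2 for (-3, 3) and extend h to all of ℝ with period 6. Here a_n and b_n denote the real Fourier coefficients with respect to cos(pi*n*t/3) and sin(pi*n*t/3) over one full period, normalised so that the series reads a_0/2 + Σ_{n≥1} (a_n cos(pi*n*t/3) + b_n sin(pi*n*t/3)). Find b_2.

3/pi

b_2 = 1/3 ∫_{-3}^{3} h(t) sin(2*pi*t/3) dt.
Integrating by parts twice (tabular method), an antiderivative of (-3*t**2 - t - 2) sin(2*pi*t/3) is 9*t**2*cos(2*pi*t/3)/(2*pi) - 27*t*sin(2*pi*t/3)/(2*pi**2) + 3*t*cos(2*pi*t/3)/(2*pi) - 9*sin(2*pi*t/3)/(4*pi**2) - 81*cos(2*pi*t/3)/(4*pi**3) + 3*cos(2*pi*t/3)/pi; evaluating from -3 to 3: ∫_{-3}^{3} (-3*t**2 - t - 2) sin(2*pi*t/3) dt = (-81/(4*pi**3) + 48/pi) - (-81/(4*pi**3) + 39/pi) = 9/pi.
Hence b_2 = (1/3)·(9/pi) = 3/pi.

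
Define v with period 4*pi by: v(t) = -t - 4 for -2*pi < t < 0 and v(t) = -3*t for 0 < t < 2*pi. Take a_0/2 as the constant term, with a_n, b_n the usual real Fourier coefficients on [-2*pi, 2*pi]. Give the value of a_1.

a_1 = (1/(2*pi)) ∫_{-2*pi}^{2*pi} v(t) cos(t/2) dt.
Split the integral at the breakpoints.
Integrating by parts (boundary term plus one more integral), an antiderivative of (-t - 4) cos(t/2) is -2*t*sin(t/2) - 8*sin(t/2) - 4*cos(t/2); evaluating from -2*pi to 0: ∫_{-2*pi}^{0} (-t - 4) cos(t/2) dt = (-4) - (4) = -8.
Integrating by parts (boundary term plus one more integral), an antiderivative of (-3*t) cos(t/2) is -6*t*sin(t/2) - 12*cos(t/2); evaluating from 0 to 2*pi: ∫_{0}^{2*pi} (-3*t) cos(t/2) dt = (12) - (-12) = 24.
Summing the pieces and multiplying by (1/(2*pi)) gives a_1 = 8/pi.

8/pi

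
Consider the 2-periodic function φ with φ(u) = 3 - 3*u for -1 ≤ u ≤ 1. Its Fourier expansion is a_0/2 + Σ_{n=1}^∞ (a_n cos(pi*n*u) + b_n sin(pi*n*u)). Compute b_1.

b_1 = ∫_{-1}^{1} φ(u) sin(pi*u) du.
Integrating by parts (boundary term plus one more integral), an antiderivative of (3 - 3*u) sin(pi*u) is 3*u*cos(pi*u)/pi - 3*sin(pi*u)/pi**2 - 3*cos(pi*u)/pi; evaluating from -1 to 1: ∫_{-1}^{1} (3 - 3*u) sin(pi*u) du = (0) - (6/pi) = -6/pi.
Hence b_1 = -6/pi.

-6/pi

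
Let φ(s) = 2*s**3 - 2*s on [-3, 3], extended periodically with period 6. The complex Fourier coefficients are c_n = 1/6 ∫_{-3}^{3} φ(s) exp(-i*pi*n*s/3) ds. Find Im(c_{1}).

Since φ is real-valued, Im(c_{1}) = -1/6 ∫_{-3}^{3} φ(s) sin(pi*s/3) ds = -b_{1}/2.
φ is odd and sin(pi*s/3) is odd, so the integrand is even: ∫_{-3}^{3} φ(s) sin(pi*s/3) ds = 2∫_0^{3} φ(s) sin(pi*s/3) ds.
Integrating by parts three times (tabular method), an antiderivative of (2*s**3 - 2*s) sin(pi*s/3) is -6*s**3*cos(pi*s/3)/pi + 54*s**2*sin(pi*s/3)/pi**2 + 6*s*cos(pi*s/3)/pi + 324*s*cos(pi*s/3)/pi**3 - 972*sin(pi*s/3)/pi**4 - 18*sin(pi*s/3)/pi**2; evaluating from 0 to 3: ∫_{0}^{3} (2*s**3 - 2*s) sin(pi*s/3) ds = (-972/pi**3 + 144/pi) - (0) = -972/pi**3 + 144/pi.
So ∫_{-3}^{3} φ(s) sin(pi*s/3) ds = -1944/pi**3 + 288/pi.
Hence Im(c_{1}) = (-1/6)·(-1944/pi**3 + 288/pi) = -48/pi + 324/pi**3.

-48/pi + 324/pi**3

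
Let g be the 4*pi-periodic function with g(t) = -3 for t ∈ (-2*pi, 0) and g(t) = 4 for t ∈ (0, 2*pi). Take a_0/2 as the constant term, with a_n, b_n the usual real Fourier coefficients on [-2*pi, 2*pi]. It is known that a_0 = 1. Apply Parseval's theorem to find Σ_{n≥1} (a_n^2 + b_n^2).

49/2

Parseval: a_0^2/2 + Σ_{n≥1} (a_n^2+b_n^2) = (1/(2*pi)) ∫_{-2*pi}^{2*pi} g(t)^2 dt = 25.
Subtract a_0^2/2 = 1/2: Σ (a_n^2+b_n^2) = 49/2.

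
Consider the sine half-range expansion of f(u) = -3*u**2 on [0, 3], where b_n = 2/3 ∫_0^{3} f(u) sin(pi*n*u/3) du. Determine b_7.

54*(4 - 49*pi**2)/(343*pi**3)

b_7 = 2/3 ∫_0^{3} (-3*u**2) sin(7*pi*u/3) du.
Integrating by parts twice (tabular method), an antiderivative of (-3*u**2) sin(7*pi*u/3) is 9*u**2*cos(7*pi*u/3)/(7*pi) - 54*u*sin(7*pi*u/3)/(49*pi**2) - 162*cos(7*pi*u/3)/(343*pi**3); evaluating from 0 to 3: ∫_{0}^{3} (-3*u**2) sin(7*pi*u/3) du = (81*(2 - 49*pi**2)/(343*pi**3)) - (-162/(343*pi**3)) = 81*(4 - 49*pi**2)/(343*pi**3).
Hence b_7 = (2/3)·(81*(4 - 49*pi**2)/(343*pi**3)) = 54*(4 - 49*pi**2)/(343*pi**3).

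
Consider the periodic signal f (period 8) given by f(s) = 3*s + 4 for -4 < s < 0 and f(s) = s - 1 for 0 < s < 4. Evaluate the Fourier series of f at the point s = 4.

At s = 4 the one-sided limits are f(4^-) = 3 and f(4^+) = -8.
By Dirichlet's theorem the series converges to their average, [(3) + (-8)]/2 = -5/2.

-5/2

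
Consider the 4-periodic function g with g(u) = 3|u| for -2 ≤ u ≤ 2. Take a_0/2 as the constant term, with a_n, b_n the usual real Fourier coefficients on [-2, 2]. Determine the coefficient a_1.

a_1 = 1/2 ∫_{-2}^{2} g(u) cos(pi*u/2) du.
g is even and cos(pi*u/2) is even, so the integrand is even and a_1 = ∫_0^{2} g(u) cos(pi*u/2) du.
Integrating by parts (boundary term plus one more integral), an antiderivative of (3*u) cos(pi*u/2) is 6*u*sin(pi*u/2)/pi + 12*cos(pi*u/2)/pi**2; evaluating from 0 to 2: ∫_{0}^{2} (3*u) cos(pi*u/2) du = (-12/pi**2) - (12/pi**2) = -24/pi**2.
Hence a_1 = -24/pi**2.

-24/pi**2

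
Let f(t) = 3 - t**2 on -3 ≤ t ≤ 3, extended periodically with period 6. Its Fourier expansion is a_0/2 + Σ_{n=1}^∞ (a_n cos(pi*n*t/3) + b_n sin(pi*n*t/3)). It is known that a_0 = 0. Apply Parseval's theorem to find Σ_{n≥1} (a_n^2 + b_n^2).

72/5

Parseval: a_0^2/2 + Σ_{n≥1} (a_n^2+b_n^2) = 1/3 ∫_{-3}^{3} f(t)^2 dt = 72/5.
Subtract a_0^2/2 = 0: Σ (a_n^2+b_n^2) = 72/5.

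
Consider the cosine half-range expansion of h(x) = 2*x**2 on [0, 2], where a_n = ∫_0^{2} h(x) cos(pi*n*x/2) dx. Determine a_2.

a_2 = ∫_0^{2} (2*x**2) cos(pi*x) dx.
Integrating by parts twice (tabular method), an antiderivative of (2*x**2) cos(pi*x) is 2*x**2*sin(pi*x)/pi + 4*x*cos(pi*x)/pi**2 - 4*sin(pi*x)/pi**3; evaluating from 0 to 2: ∫_{0}^{2} (2*x**2) cos(pi*x) dx = (8/pi**2) - (0) = 8/pi**2.
Hence a_2 = 8/pi**2.

8/pi**2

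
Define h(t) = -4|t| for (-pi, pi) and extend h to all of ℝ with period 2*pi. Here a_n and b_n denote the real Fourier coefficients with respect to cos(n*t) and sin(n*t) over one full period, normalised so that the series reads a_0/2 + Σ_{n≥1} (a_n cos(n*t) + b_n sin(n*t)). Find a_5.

16/(25*pi)

a_5 = 1/pi ∫_{-pi}^{pi} h(t) cos(5*t) dt.
h is even and cos(5*t) is even, so the integrand is even and a_5 = 2/pi ∫_0^{pi} h(t) cos(5*t) dt.
Integrating by parts (boundary term plus one more integral), an antiderivative of (-4*t) cos(5*t) is -4*t*sin(5*t)/5 - 4*cos(5*t)/25; evaluating from 0 to pi: ∫_{0}^{pi} (-4*t) cos(5*t) dt = (4/25) - (-4/25) = 8/25.
Hence a_5 = (2/pi)·(8/25) = 16/(25*pi).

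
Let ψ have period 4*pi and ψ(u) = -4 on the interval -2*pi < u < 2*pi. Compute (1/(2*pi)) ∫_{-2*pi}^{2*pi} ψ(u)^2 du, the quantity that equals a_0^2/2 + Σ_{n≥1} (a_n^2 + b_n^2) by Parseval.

(1/(2*pi)) ∫_{-2*pi}^{2*pi} ψ(u)^2 du = (1/(2*pi)) · (64*pi) = 32.

32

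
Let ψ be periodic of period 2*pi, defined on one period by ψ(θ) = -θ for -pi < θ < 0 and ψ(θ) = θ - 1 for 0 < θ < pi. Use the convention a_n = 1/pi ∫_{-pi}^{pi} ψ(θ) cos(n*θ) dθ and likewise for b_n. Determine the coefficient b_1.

b_1 = 1/pi ∫_{-pi}^{pi} ψ(θ) sin(θ) dθ.
Split the integral at the breakpoints.
Integrating by parts (boundary term plus one more integral), an antiderivative of (-θ) sin(θ) is θ*cos(θ) - sin(θ); evaluating from -pi to 0: ∫_{-pi}^{0} (-θ) sin(θ) dθ = (0) - (pi) = -pi.
Integrating by parts (boundary term plus one more integral), an antiderivative of (θ - 1) sin(θ) is -θ*cos(θ) + sin(θ) + cos(θ); evaluating from 0 to pi: ∫_{0}^{pi} (θ - 1) sin(θ) dθ = (-1 + pi) - (1) = -2 + pi.
Summing the pieces and multiplying by (1/pi) gives b_1 = -2/pi.

-2/pi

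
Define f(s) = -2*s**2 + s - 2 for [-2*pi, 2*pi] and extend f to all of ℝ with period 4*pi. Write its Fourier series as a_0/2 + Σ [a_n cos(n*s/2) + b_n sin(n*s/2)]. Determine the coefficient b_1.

4

b_1 = (1/(2*pi)) ∫_{-2*pi}^{2*pi} f(s) sin(s/2) ds.
Integrating by parts twice (tabular method), an antiderivative of (-2*s**2 + s - 2) sin(s/2) is 4*s**2*cos(s/2) - 16*s*sin(s/2) - 2*s*cos(s/2) + 4*sin(s/2) - 28*cos(s/2); evaluating from -2*pi to 2*pi: ∫_{-2*pi}^{2*pi} (-2*s**2 + s - 2) sin(s/2) ds = (-16*pi**2 + 4*pi + 28) - (-16*pi**2 - 4*pi + 28) = 8*pi.
Hence b_1 = (1/(2*pi))·(8*pi) = 4.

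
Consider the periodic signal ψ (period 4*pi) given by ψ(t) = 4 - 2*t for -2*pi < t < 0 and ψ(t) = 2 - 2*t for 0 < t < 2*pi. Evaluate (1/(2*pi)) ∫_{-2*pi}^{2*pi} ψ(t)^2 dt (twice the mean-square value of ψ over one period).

(1/(2*pi)) ∫_{-2*pi}^{2*pi} ψ(t)^2 dt = (1/(2*pi)) · (8*pi*(15 + 6*pi + 8*pi**2)/3) = 20 + 8*pi + 32*pi**2/3.

20 + 8*pi + 32*pi**2/3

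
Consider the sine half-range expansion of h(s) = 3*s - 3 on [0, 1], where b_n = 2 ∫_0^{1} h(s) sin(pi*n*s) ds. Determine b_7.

-6/(7*pi)

b_7 = 2 ∫_0^{1} (3*s - 3) sin(7*pi*s) ds.
Integrating by parts (boundary term plus one more integral), an antiderivative of (3*s - 3) sin(7*pi*s) is -3*s*cos(7*pi*s)/(7*pi) + 3*sin(7*pi*s)/(49*pi**2) + 3*cos(7*pi*s)/(7*pi); evaluating from 0 to 1: ∫_{0}^{1} (3*s - 3) sin(7*pi*s) ds = (0) - (3/(7*pi)) = -3/(7*pi).
Hence b_7 = 2·(-3/(7*pi)) = -6/(7*pi).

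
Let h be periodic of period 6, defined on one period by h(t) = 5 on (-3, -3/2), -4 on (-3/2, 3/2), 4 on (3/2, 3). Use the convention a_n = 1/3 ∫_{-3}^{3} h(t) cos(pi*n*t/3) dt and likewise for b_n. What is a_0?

a_0 = 1/3 ∫_{-3}^{3} h(t) dt = 1/3 · (3/2) = 1/2.

1/2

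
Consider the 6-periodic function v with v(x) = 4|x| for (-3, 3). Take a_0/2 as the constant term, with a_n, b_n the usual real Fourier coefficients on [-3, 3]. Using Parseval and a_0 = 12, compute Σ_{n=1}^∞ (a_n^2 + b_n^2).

Parseval: a_0^2/2 + Σ_{n≥1} (a_n^2+b_n^2) = 1/3 ∫_{-3}^{3} v(x)^2 dx = 96.
Subtract a_0^2/2 = 72: Σ (a_n^2+b_n^2) = 24.

24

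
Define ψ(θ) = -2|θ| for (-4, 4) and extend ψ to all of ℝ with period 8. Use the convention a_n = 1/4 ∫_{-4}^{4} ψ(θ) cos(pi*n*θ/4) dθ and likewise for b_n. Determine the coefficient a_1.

a_1 = 1/4 ∫_{-4}^{4} ψ(θ) cos(pi*θ/4) dθ.
ψ is even and cos(pi*θ/4) is even, so the integrand is even and a_1 = 1/2 ∫_0^{4} ψ(θ) cos(pi*θ/4) dθ.
Integrating by parts (boundary term plus one more integral), an antiderivative of (-2*θ) cos(pi*θ/4) is -8*θ*sin(pi*θ/4)/pi - 32*cos(pi*θ/4)/pi**2; evaluating from 0 to 4: ∫_{0}^{4} (-2*θ) cos(pi*θ/4) dθ = (32/pi**2) - (-32/pi**2) = 64/pi**2.
Hence a_1 = (1/2)·(64/pi**2) = 32/pi**2.

32/pi**2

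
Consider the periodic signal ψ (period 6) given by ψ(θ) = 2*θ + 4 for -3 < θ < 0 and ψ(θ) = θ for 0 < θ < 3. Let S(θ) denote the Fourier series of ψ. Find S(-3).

θ = -3 differs from θ = 3 by -1 full period(s), and the series is 6-periodic.
At θ = 3 the one-sided limits are ψ(3^-) = 3 and ψ(3^+) = -2.
By Dirichlet's theorem the series converges to their average, [(3) + (-2)]/2 = 1/2.

1/2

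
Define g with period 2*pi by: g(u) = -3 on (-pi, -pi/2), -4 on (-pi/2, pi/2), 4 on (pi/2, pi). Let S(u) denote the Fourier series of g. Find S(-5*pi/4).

u = -5*pi/4 differs from u = 3*pi/4 by -1 full period(s), and the series is 2*pi-periodic.
g is continuous at u = 3*pi/4 with value 4, so the series converges to 4 there.

4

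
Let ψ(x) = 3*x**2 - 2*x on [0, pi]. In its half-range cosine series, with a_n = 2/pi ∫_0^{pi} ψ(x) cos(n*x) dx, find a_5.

4*(2 - 3*pi)/(25*pi)

a_5 = 2/pi ∫_0^{pi} (3*x**2 - 2*x) cos(5*x) dx.
Integrating by parts twice (tabular method), an antiderivative of (3*x**2 - 2*x) cos(5*x) is 3*x**2*sin(5*x)/5 - 2*x*sin(5*x)/5 + 6*x*cos(5*x)/25 - 6*sin(5*x)/125 - 2*cos(5*x)/25; evaluating from 0 to pi: ∫_{0}^{pi} (3*x**2 - 2*x) cos(5*x) dx = (2/25 - 6*pi/25) - (-2/25) = 4/25 - 6*pi/25.
Hence a_5 = (2/pi)·(4/25 - 6*pi/25) = 4*(2 - 3*pi)/(25*pi).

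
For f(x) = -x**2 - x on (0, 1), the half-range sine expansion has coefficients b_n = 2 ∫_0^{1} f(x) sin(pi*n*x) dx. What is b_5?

b_5 = 2 ∫_0^{1} (-x**2 - x) sin(5*pi*x) dx.
Integrating by parts twice (tabular method), an antiderivative of (-x**2 - x) sin(5*pi*x) is x**2*cos(5*pi*x)/(5*pi) - 2*x*sin(5*pi*x)/(25*pi**2) + x*cos(5*pi*x)/(5*pi) - sin(5*pi*x)/(25*pi**2) - 2*cos(5*pi*x)/(125*pi**3); evaluating from 0 to 1: ∫_{0}^{1} (-x**2 - x) sin(5*pi*x) dx = (2*(1 - 25*pi**2)/(125*pi**3)) - (-2/(125*pi**3)) = 2*(2 - 25*pi**2)/(125*pi**3).
Hence b_5 = 2·(2*(2 - 25*pi**2)/(125*pi**3)) = 4*(2 - 25*pi**2)/(125*pi**3).

4*(2 - 25*pi**2)/(125*pi**3)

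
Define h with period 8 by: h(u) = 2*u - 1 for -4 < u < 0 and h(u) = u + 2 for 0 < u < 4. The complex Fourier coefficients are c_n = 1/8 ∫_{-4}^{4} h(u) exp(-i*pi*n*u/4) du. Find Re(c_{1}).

Since h is real-valued, Re(c_{1}) = 1/8 ∫_{-4}^{4} h(u) cos(pi*u/4) du = a_{1}/2.
Split the integral at the breakpoints.
Integrating by parts (boundary term plus one more integral), an antiderivative of (2*u - 1) cos(pi*u/4) is 8*u*sin(pi*u/4)/pi - 4*sin(pi*u/4)/pi + 32*cos(pi*u/4)/pi**2; evaluating from -4 to 0: ∫_{-4}^{0} (2*u - 1) cos(pi*u/4) du = (32/pi**2) - (-32/pi**2) = 64/pi**2.
Integrating by parts (boundary term plus one more integral), an antiderivative of (u + 2) cos(pi*u/4) is 4*u*sin(pi*u/4)/pi + 8*sin(pi*u/4)/pi + 16*cos(pi*u/4)/pi**2; evaluating from 0 to 4: ∫_{0}^{4} (u + 2) cos(pi*u/4) du = (-16/pi**2) - (16/pi**2) = -32/pi**2.
So ∫_{-4}^{4} h(u) cos(pi*u/4) du = 32/pi**2.
Hence Re(c_{1}) = (1/8)·(32/pi**2) = 4/pi**2.

4/pi**2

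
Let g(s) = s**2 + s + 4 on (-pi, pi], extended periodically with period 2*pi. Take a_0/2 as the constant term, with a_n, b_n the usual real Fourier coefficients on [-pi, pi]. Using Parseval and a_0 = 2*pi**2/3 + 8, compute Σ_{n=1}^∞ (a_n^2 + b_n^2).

Parseval: a_0^2/2 + Σ_{n≥1} (a_n^2+b_n^2) = 1/pi ∫_{-pi}^{pi} g(s)^2 ds = 32 + 2*pi**4/5 + 6*pi**2.
Subtract a_0^2/2 = 2*(pi**2 + 12)**2/9: Σ (a_n^2+b_n^2) = 2*pi**2*(15 + 4*pi**2)/45.

2*pi**2*(15 + 4*pi**2)/45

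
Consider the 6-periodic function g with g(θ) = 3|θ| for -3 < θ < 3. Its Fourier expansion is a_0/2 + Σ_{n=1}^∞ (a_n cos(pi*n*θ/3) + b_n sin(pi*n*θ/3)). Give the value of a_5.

-36/(25*pi**2)

a_5 = 1/3 ∫_{-3}^{3} g(θ) cos(5*pi*θ/3) dθ.
g is even and cos(5*pi*θ/3) is even, so the integrand is even and a_5 = 2/3 ∫_0^{3} g(θ) cos(5*pi*θ/3) dθ.
Integrating by parts (boundary term plus one more integral), an antiderivative of (3*θ) cos(5*pi*θ/3) is 9*θ*sin(5*pi*θ/3)/(5*pi) + 27*cos(5*pi*θ/3)/(25*pi**2); evaluating from 0 to 3: ∫_{0}^{3} (3*θ) cos(5*pi*θ/3) dθ = (-27/(25*pi**2)) - (27/(25*pi**2)) = -54/(25*pi**2).
Hence a_5 = (2/3)·(-54/(25*pi**2)) = -36/(25*pi**2).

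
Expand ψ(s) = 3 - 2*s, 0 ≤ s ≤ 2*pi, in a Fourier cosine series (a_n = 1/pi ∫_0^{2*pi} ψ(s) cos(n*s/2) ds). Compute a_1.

16/pi

a_1 = 1/pi ∫_0^{2*pi} (3 - 2*s) cos(s/2) ds.
Integrating by parts (boundary term plus one more integral), an antiderivative of (3 - 2*s) cos(s/2) is -4*s*sin(s/2) + 6*sin(s/2) - 8*cos(s/2); evaluating from 0 to 2*pi: ∫_{0}^{2*pi} (3 - 2*s) cos(s/2) ds = (8) - (-8) = 16.
Hence a_1 = (1/pi)·(16) = 16/pi.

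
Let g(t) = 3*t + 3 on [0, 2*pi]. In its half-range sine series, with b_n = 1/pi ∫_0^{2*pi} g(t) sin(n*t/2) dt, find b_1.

b_1 = 1/pi ∫_0^{2*pi} (3*t + 3) sin(t/2) dt.
Integrating by parts (boundary term plus one more integral), an antiderivative of (3*t + 3) sin(t/2) is -6*t*cos(t/2) + 12*sin(t/2) - 6*cos(t/2); evaluating from 0 to 2*pi: ∫_{0}^{2*pi} (3*t + 3) sin(t/2) dt = (6 + 12*pi) - (-6) = 12 + 12*pi.
Hence b_1 = (1/pi)·(12 + 12*pi) = 12/pi + 12.

12/pi + 12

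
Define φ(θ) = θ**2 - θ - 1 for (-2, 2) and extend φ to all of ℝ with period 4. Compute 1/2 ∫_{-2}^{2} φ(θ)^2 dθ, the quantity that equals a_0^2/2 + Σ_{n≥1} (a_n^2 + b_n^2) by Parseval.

1/2 ∫_{-2}^{2} φ(θ)^2 dθ = 1/2 · (172/15) = 86/15.

86/15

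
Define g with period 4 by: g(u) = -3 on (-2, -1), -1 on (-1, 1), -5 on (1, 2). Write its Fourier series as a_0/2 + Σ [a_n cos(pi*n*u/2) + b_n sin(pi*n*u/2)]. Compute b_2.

b_2 = 1/2 ∫_{-2}^{2} g(u) sin(pi*u) du.
Split the integral at the breakpoints.
Directly, an antiderivative of (-3) sin(pi*u) is 3*cos(pi*u)/pi; evaluating from -2 to -1: ∫_{-2}^{-1} (-3) sin(pi*u) du = (-3/pi) - (3/pi) = -6/pi.
Directly, an antiderivative of (-1) sin(pi*u) is cos(pi*u)/pi; evaluating from -1 to 1: ∫_{-1}^{1} (-1) sin(pi*u) du = (-1/pi) - (-1/pi) = 0.
Directly, an antiderivative of (-5) sin(pi*u) is 5*cos(pi*u)/pi; evaluating from 1 to 2: ∫_{1}^{2} (-5) sin(pi*u) du = (5/pi) - (-5/pi) = 10/pi.
Summing the pieces and multiplying by (1/2) gives b_2 = 2/pi.

2/pi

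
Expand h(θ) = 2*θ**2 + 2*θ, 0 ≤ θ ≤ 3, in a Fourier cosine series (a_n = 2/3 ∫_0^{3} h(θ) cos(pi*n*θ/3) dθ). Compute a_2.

a_2 = 2/3 ∫_0^{3} (2*θ**2 + 2*θ) cos(2*pi*θ/3) dθ.
Integrating by parts twice (tabular method), an antiderivative of (2*θ**2 + 2*θ) cos(2*pi*θ/3) is 3*θ**2*sin(2*pi*θ/3)/pi + 3*θ*sin(2*pi*θ/3)/pi + 9*θ*cos(2*pi*θ/3)/pi**2 - 27*sin(2*pi*θ/3)/(2*pi**3) + 9*cos(2*pi*θ/3)/(2*pi**2); evaluating from 0 to 3: ∫_{0}^{3} (2*θ**2 + 2*θ) cos(2*pi*θ/3) dθ = (63/(2*pi**2)) - (9/(2*pi**2)) = 27/pi**2.
Hence a_2 = (2/3)·(27/pi**2) = 18/pi**2.

18/pi**2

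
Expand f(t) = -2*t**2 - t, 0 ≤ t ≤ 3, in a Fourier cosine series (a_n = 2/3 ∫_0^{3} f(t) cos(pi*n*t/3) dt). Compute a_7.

a_7 = 2/3 ∫_0^{3} (-2*t**2 - t) cos(7*pi*t/3) dt.
Integrating by parts twice (tabular method), an antiderivative of (-2*t**2 - t) cos(7*pi*t/3) is -6*t**2*sin(7*pi*t/3)/(7*pi) - 3*t*sin(7*pi*t/3)/(7*pi) - 36*t*cos(7*pi*t/3)/(49*pi**2) + 108*sin(7*pi*t/3)/(343*pi**3) - 9*cos(7*pi*t/3)/(49*pi**2); evaluating from 0 to 3: ∫_{0}^{3} (-2*t**2 - t) cos(7*pi*t/3) dt = (117/(49*pi**2)) - (-9/(49*pi**2)) = 18/(7*pi**2).
Hence a_7 = (2/3)·(18/(7*pi**2)) = 12/(7*pi**2).

12/(7*pi**2)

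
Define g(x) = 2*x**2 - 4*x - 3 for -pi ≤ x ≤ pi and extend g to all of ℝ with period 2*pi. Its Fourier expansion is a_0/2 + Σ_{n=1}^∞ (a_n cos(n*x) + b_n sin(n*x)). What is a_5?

-8/25

a_5 = 1/pi ∫_{-pi}^{pi} g(x) cos(5*x) dx.
Integrating by parts twice (tabular method), an antiderivative of (2*x**2 - 4*x - 3) cos(5*x) is 2*x**2*sin(5*x)/5 - 4*x*sin(5*x)/5 + 4*x*cos(5*x)/25 - 79*sin(5*x)/125 - 4*cos(5*x)/25; evaluating from -pi to pi: ∫_{-pi}^{pi} (2*x**2 - 4*x - 3) cos(5*x) dx = (4/25 - 4*pi/25) - (4/25 + 4*pi/25) = -8*pi/25.
Hence a_5 = (1/pi)·(-8*pi/25) = -8/25.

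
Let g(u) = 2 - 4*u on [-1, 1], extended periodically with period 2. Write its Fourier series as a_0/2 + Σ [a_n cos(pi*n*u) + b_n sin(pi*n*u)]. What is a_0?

a_0 = ∫_{-1}^{1} g(u) du = 4.

4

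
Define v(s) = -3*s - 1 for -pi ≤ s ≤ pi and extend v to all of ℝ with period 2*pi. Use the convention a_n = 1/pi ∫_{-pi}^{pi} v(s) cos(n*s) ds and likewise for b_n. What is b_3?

-2

b_3 = 1/pi ∫_{-pi}^{pi} v(s) sin(3*s) ds.
Integrating by parts (boundary term plus one more integral), an antiderivative of (-3*s - 1) sin(3*s) is s*cos(3*s) - sin(3*s)/3 + cos(3*s)/3; evaluating from -pi to pi: ∫_{-pi}^{pi} (-3*s - 1) sin(3*s) ds = (-pi - 1/3) - (-1/3 + pi) = -2*pi.
Hence b_3 = (1/pi)·(-2*pi) = -2.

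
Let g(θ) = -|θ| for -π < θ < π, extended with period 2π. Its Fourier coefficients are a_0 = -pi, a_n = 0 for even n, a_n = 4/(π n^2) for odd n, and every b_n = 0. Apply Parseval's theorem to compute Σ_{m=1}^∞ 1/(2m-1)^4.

pi**4/96

Parseval: a_0^2/2 + Σ a_n^2 = (1/π) ∫_{-π}^{π} g(θ)^2 dθ = 2*pi**2/3.
Subtract a_0^2/2 = pi**2/2: Σ a_n^2 = pi**2/6.
Only odd n contribute, with a_n^2 = 16/(π^2 n^4), so Σ_{m≥1} 1/(2m-1)^4 = π^2·(pi**2/6)/16 = pi**4/96.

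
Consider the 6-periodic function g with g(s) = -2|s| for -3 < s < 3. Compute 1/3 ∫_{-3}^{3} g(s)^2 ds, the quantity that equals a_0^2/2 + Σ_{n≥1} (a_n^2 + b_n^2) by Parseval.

24

1/3 ∫_{-3}^{3} g(s)^2 ds = 1/3 · (72) = 24.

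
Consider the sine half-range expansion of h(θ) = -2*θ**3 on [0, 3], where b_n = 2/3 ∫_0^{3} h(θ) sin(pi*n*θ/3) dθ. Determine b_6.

-3/pi**3 + 18/pi

b_6 = 2/3 ∫_0^{3} (-2*θ**3) sin(2*pi*θ) dθ.
Integrating by parts three times (tabular method), an antiderivative of (-2*θ**3) sin(2*pi*θ) is θ**3*cos(2*pi*θ)/pi - 3*θ**2*sin(2*pi*θ)/(2*pi**2) - 3*θ*cos(2*pi*θ)/(2*pi**3) + 3*sin(2*pi*θ)/(4*pi**4); evaluating from 0 to 3: ∫_{0}^{3} (-2*θ**3) sin(2*pi*θ) dθ = (-9/(2*pi**3) + 27/pi) - (0) = -9/(2*pi**3) + 27/pi.
Hence b_6 = (2/3)·(-9/(2*pi**3) + 27/pi) = -3/pi**3 + 18/pi.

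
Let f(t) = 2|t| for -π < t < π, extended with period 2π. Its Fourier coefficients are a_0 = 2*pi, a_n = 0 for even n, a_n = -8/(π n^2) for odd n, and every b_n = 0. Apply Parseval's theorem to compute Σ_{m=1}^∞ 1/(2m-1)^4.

Parseval: a_0^2/2 + Σ a_n^2 = (1/π) ∫_{-π}^{π} f(t)^2 dt = 8*pi**2/3.
Subtract a_0^2/2 = 2*pi**2: Σ a_n^2 = 2*pi**2/3.
Only odd n contribute, with a_n^2 = 64/(π^2 n^4), so Σ_{m≥1} 1/(2m-1)^4 = π^2·(2*pi**2/3)/64 = pi**4/96.

pi**4/96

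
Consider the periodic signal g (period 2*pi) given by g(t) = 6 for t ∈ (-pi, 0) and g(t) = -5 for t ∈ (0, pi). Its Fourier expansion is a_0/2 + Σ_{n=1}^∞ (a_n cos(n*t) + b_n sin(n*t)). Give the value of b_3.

-22/(3*pi)

b_3 = 1/pi ∫_{-pi}^{pi} g(t) sin(3*t) dt.
Split the integral at the breakpoints.
Directly, an antiderivative of (6) sin(3*t) is -2*cos(3*t); evaluating from -pi to 0: ∫_{-pi}^{0} (6) sin(3*t) dt = (-2) - (2) = -4.
Directly, an antiderivative of (-5) sin(3*t) is 5*cos(3*t)/3; evaluating from 0 to pi: ∫_{0}^{pi} (-5) sin(3*t) dt = (-5/3) - (5/3) = -10/3.
Summing the pieces and multiplying by (1/pi) gives b_3 = -22/(3*pi).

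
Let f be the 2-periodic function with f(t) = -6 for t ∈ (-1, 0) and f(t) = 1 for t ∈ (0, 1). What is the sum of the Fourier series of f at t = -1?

At t = -1 the one-sided limits are f(-1^-) = 1 and f(-1^+) = -6.
By Dirichlet's theorem the series converges to their average, [(1) + (-6)]/2 = -5/2.

-5/2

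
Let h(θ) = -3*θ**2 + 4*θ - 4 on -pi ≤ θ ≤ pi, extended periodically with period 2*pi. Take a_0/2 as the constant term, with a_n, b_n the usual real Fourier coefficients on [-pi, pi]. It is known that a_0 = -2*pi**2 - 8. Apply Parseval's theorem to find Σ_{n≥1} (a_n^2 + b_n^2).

Parseval: a_0^2/2 + Σ_{n≥1} (a_n^2+b_n^2) = 1/pi ∫_{-pi}^{pi} h(θ)^2 dθ = 32 + 80*pi**2/3 + 18*pi**4/5.
Subtract a_0^2/2 = 2*(4 + pi**2)**2: Σ (a_n^2+b_n^2) = 8*pi**2*(20 + 3*pi**2)/15.

8*pi**2*(20 + 3*pi**2)/15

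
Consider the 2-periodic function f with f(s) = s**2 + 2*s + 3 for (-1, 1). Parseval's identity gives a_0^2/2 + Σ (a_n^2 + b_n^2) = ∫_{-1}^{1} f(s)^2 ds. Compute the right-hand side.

∫_{-1}^{1} f(s)^2 ds = 376/15.

376/15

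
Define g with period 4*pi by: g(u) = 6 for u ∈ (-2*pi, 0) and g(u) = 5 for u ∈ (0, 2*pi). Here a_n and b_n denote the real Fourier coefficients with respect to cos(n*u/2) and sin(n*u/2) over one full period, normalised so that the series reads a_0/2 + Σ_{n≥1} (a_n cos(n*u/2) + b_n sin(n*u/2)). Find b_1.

-2/pi

b_1 = (1/(2*pi)) ∫_{-2*pi}^{2*pi} g(u) sin(u/2) du.
Split the integral at the breakpoints.
Directly, an antiderivative of (6) sin(u/2) is -12*cos(u/2); evaluating from -2*pi to 0: ∫_{-2*pi}^{0} (6) sin(u/2) du = (-12) - (12) = -24.
Directly, an antiderivative of (5) sin(u/2) is -10*cos(u/2); evaluating from 0 to 2*pi: ∫_{0}^{2*pi} (5) sin(u/2) du = (10) - (-10) = 20.
Summing the pieces and multiplying by (1/(2*pi)) gives b_1 = -2/pi.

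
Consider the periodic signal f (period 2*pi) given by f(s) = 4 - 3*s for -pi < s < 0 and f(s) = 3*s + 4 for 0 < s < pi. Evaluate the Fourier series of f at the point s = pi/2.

4 + 3*pi/2

f is continuous at s = pi/2 with value 4 + 3*pi/2, so the series converges to 4 + 3*pi/2 there.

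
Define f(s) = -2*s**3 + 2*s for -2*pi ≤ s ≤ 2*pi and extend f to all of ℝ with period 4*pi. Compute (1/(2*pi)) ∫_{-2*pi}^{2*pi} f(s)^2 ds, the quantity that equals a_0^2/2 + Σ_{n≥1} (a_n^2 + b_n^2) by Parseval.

32*pi**2*(-168*pi**2 + 35 + 240*pi**4)/105

(1/(2*pi)) ∫_{-2*pi}^{2*pi} f(s)^2 ds = (1/(2*pi)) · (64*pi**3*(-168*pi**2 + 35 + 240*pi**4)/105) = 32*pi**2*(-168*pi**2 + 35 + 240*pi**4)/105.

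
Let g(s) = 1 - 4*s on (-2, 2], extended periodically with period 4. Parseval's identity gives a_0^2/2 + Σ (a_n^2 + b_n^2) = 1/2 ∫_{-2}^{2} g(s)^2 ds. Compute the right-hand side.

1/2 ∫_{-2}^{2} g(s)^2 ds = 1/2 · (268/3) = 134/3.

134/3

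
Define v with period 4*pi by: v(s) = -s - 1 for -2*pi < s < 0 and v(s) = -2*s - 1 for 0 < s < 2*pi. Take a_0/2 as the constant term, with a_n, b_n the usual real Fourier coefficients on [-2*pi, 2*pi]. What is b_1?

-6

b_1 = (1/(2*pi)) ∫_{-2*pi}^{2*pi} v(s) sin(s/2) ds.
Split the integral at the breakpoints.
Integrating by parts (boundary term plus one more integral), an antiderivative of (-s - 1) sin(s/2) is 2*s*cos(s/2) - 4*sin(s/2) + 2*cos(s/2); evaluating from -2*pi to 0: ∫_{-2*pi}^{0} (-s - 1) sin(s/2) ds = (2) - (-2 + 4*pi) = 4 - 4*pi.
Integrating by parts (boundary term plus one more integral), an antiderivative of (-2*s - 1) sin(s/2) is 4*s*cos(s/2) - 8*sin(s/2) + 2*cos(s/2); evaluating from 0 to 2*pi: ∫_{0}^{2*pi} (-2*s - 1) sin(s/2) ds = (-8*pi - 2) - (2) = -8*pi - 4.
Summing the pieces and multiplying by (1/(2*pi)) gives b_1 = -6.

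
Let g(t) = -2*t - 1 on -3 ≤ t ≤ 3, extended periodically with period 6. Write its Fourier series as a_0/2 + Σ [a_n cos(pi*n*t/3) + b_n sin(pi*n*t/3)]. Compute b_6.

2/pi

b_6 = 1/3 ∫_{-3}^{3} g(t) sin(2*pi*t) dt.
Integrating by parts (boundary term plus one more integral), an antiderivative of (-2*t - 1) sin(2*pi*t) is t*cos(2*pi*t)/pi - sin(2*pi*t)/(2*pi**2) + cos(2*pi*t)/(2*pi); evaluating from -3 to 3: ∫_{-3}^{3} (-2*t - 1) sin(2*pi*t) dt = (7/(2*pi)) - (-5/(2*pi)) = 6/pi.
Hence b_6 = (1/3)·(6/pi) = 2/pi.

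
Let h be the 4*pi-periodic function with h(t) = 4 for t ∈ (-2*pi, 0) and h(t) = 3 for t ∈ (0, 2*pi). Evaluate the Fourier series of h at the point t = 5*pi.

3

t = 5*pi differs from t = pi by 1 full period(s), and the series is 4*pi-periodic.
h is continuous at t = pi with value 3, so the series converges to 3 there.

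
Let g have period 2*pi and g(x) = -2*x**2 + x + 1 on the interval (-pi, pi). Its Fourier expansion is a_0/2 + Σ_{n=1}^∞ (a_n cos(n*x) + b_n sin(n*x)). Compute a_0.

2 - 4*pi**2/3

a_0 = 1/pi ∫_{-pi}^{pi} g(x) dx = 1/pi · (-4*pi**3/3 + 2*pi) = 2 - 4*pi**2/3.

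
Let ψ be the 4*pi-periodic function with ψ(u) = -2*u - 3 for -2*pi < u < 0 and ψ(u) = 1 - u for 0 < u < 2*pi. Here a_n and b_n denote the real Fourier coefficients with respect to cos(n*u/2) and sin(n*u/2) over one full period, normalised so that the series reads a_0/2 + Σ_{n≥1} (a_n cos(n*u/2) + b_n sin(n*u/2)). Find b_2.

3

b_2 = (1/(2*pi)) ∫_{-2*pi}^{2*pi} ψ(u) sin(u) du.
Split the integral at the breakpoints.
Integrating by parts (boundary term plus one more integral), an antiderivative of (-2*u - 3) sin(u) is 2*u*cos(u) - 2*sin(u) + 3*cos(u); evaluating from -2*pi to 0: ∫_{-2*pi}^{0} (-2*u - 3) sin(u) du = (3) - (3 - 4*pi) = 4*pi.
Integrating by parts (boundary term plus one more integral), an antiderivative of (1 - u) sin(u) is u*cos(u) - sin(u) - cos(u); evaluating from 0 to 2*pi: ∫_{0}^{2*pi} (1 - u) sin(u) du = (-1 + 2*pi) - (-1) = 2*pi.
Summing the pieces and multiplying by (1/(2*pi)) gives b_2 = 3.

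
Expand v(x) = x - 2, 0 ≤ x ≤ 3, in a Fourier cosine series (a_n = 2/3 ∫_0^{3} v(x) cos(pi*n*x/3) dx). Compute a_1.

-12/pi**2

a_1 = 2/3 ∫_0^{3} (x - 2) cos(pi*x/3) dx.
Integrating by parts (boundary term plus one more integral), an antiderivative of (x - 2) cos(pi*x/3) is 3*x*sin(pi*x/3)/pi - 6*sin(pi*x/3)/pi + 9*cos(pi*x/3)/pi**2; evaluating from 0 to 3: ∫_{0}^{3} (x - 2) cos(pi*x/3) dx = (-9/pi**2) - (9/pi**2) = -18/pi**2.
Hence a_1 = (2/3)·(-18/pi**2) = -12/pi**2.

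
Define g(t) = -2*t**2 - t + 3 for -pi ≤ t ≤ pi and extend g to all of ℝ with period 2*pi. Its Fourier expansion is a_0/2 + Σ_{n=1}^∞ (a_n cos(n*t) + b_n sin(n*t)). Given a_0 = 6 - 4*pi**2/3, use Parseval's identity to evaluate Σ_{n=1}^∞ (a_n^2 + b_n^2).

2*pi**2*(15 + 16*pi**2)/45

Parseval: a_0^2/2 + Σ_{n≥1} (a_n^2+b_n^2) = 1/pi ∫_{-pi}^{pi} g(t)^2 dt = -22*pi**2/3 + 18 + 8*pi**4/5.
Subtract a_0^2/2 = 2*(9 - 2*pi**2)**2/9: Σ (a_n^2+b_n^2) = 2*pi**2*(15 + 16*pi**2)/45.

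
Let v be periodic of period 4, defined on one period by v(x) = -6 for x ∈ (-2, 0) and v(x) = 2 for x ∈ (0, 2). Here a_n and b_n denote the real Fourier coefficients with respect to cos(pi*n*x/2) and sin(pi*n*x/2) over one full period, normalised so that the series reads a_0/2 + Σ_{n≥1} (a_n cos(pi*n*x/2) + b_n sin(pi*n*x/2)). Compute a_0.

-4

a_0 = 1/2 ∫_{-2}^{2} v(x) dx = 1/2 · (-8) = -4.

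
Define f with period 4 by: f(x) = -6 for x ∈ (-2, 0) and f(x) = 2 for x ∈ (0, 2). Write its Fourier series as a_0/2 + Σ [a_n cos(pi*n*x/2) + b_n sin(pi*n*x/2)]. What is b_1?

16/pi

b_1 = 1/2 ∫_{-2}^{2} f(x) sin(pi*x/2) dx.
Split the integral at the breakpoints.
Directly, an antiderivative of (-6) sin(pi*x/2) is 12*cos(pi*x/2)/pi; evaluating from -2 to 0: ∫_{-2}^{0} (-6) sin(pi*x/2) dx = (12/pi) - (-12/pi) = 24/pi.
Directly, an antiderivative of (2) sin(pi*x/2) is -4*cos(pi*x/2)/pi; evaluating from 0 to 2: ∫_{0}^{2} (2) sin(pi*x/2) dx = (4/pi) - (-4/pi) = 8/pi.
Summing the pieces and multiplying by (1/2) gives b_1 = 16/pi.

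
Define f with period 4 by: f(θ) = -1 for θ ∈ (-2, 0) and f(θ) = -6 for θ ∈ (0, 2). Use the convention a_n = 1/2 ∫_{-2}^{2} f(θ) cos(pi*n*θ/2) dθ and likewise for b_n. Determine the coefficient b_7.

-10/(7*pi)

b_7 = 1/2 ∫_{-2}^{2} f(θ) sin(7*pi*θ/2) dθ.
Split the integral at the breakpoints.
Directly, an antiderivative of (-1) sin(7*pi*θ/2) is 2*cos(7*pi*θ/2)/(7*pi); evaluating from -2 to 0: ∫_{-2}^{0} (-1) sin(7*pi*θ/2) dθ = (2/(7*pi)) - (-2/(7*pi)) = 4/(7*pi).
Directly, an antiderivative of (-6) sin(7*pi*θ/2) is 12*cos(7*pi*θ/2)/(7*pi); evaluating from 0 to 2: ∫_{0}^{2} (-6) sin(7*pi*θ/2) dθ = (-12/(7*pi)) - (12/(7*pi)) = -24/(7*pi).
Summing the pieces and multiplying by (1/2) gives b_7 = -10/(7*pi).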